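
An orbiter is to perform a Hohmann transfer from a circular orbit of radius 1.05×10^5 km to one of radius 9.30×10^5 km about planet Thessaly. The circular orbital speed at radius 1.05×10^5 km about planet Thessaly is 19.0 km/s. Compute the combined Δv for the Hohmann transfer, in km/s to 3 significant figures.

From the circular-orbit relation v² = μ/r at r = 1.05×10^5 km: μ = v²r = (19.0)² × 1.05×10^5 = 3.79050×10^7 km³/s².
The Hohmann ellipse has a_t = (r₁ + r₂)/2 = 5.175×10^5 km.
Circular speed at r₁: v₁ = √(μ/r₁) = √(3.79050×10^7/1.050×10^5) = 19.000 km/s.
Transfer-orbit speed at r₁ (vis-viva): v_p = √[μ(2/r₁ − 1/a_t)] = 25.471 km/s.
First burn Δv₁ = |v_p − v₁| = 6.471 km/s.
Circular speed at r₂: v₂ = √(μ/r₂) = 6.384 km/s.
Transfer-orbit speed at r₂: v_a = √[μ(2/r₂ − 1/a_t)] = 2.876 km/s.
Second burn Δv₂ = |v₂ − v_a| = 3.508 km/s.
Δv = Δv₁ + Δv₂ = 6.471 + 3.508 = 9.979 km/s.

Δv = 9.98 km/s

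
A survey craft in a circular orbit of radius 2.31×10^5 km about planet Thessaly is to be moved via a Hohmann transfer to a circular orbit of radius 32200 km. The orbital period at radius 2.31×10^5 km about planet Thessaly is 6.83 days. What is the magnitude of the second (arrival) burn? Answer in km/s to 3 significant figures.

From Kepler's third law T² = 4π²r³/μ at r = 2.31×10^5 km, T = 6.83 days = 6.83 × 86400 s = 5.90112×10^5 s: μ = 4π²r³/T² = 1.39742×10^6 km³/s².
Transfer-ellipse semi-major axis a_t = (r₁ + r₂)/2 = (2.310×10^5 + 32200)/2 = 1.316×10^5 km.
On the circular orbit at r = 32200 km, v_c = √(μ/r) = 6.588 km/s.
Transfer-orbit speed at the same r (vis-viva, a = a_t): v_t = √[μ(2/r − 1/a_t)] = 8.728 km/s.
Δv₂ = |v_t − v_c| = |8.728 − 6.588| = 2.140 km/s.

Δv₂ = 2.14 km/s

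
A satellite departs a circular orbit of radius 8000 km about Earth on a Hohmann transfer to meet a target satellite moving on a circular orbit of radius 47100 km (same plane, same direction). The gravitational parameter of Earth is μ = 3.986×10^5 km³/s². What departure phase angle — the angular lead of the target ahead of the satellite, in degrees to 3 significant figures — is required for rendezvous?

Transfer-ellipse semi-major axis a_t = (r₁ + r₂)/2 = (8000 + 47100)/2 = 27550 km.
The half-period of the transfer ellipse is t = π√(a_t³/μ) = 22754 s.
Target angular speed ω₂ = √(μ/r₂³) = 6.1764×10^-5 rad/s.
Angle swept by the target during transfer: ω₂·t = 1.4054 rad = 80.52°.
The satellite traverses 180° on the transfer ellipse, so the target must lead by 180° − 80.52° = 99.5°.

φ = 99.5°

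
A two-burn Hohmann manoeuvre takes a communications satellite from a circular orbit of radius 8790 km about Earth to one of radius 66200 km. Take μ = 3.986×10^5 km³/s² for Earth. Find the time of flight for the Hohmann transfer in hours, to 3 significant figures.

The Hohmann ellipse has a_t = (r₁ + r₂)/2 = 37495 km.
Half the transfer-orbit period gives t = π√(a_t³/μ) = 36130 s.
Converting: 36130 s ÷ 3600 s/hour = 10.0 hours.

t = 10.0 hours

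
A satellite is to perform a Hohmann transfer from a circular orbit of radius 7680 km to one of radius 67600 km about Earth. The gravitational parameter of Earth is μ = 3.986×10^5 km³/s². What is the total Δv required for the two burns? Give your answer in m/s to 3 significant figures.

Semi-major axis of the transfer orbit: a_t = (7680 + 67600)/2 = 37640 km.
Circular speed at r₁: v₁ = √(μ/r₁) = √(3.986×10^5/7680) = 7.20424 km/s.
Transfer-orbit speed at r₁ (v² = μ(2/r − 1/a)): v_p = √[μ(2/r₁ − 1/a_t)] = 9.65465 km/s.
First burn Δv₁ = |v_p − v₁| = 2.4504 km/s.
At r₂, v₂ = √(μ/r₂) = 2.4283 km/s.
Transfer-orbit speed at r₂: v_a = √[μ(2/r₂ − 1/a_t)] = 1.0969 km/s.
Second burn Δv₂ = |v₂ − v_a| = 1.3314 km/s.
Total Δv = Δv₁ + Δv₂ = 3.782 km/s.

Δv = 3780 m/s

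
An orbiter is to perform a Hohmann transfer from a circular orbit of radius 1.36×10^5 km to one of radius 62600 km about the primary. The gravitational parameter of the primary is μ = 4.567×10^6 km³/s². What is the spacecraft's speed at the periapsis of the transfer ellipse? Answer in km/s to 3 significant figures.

The Hohmann ellipse has a_t = (r₁ + r₂)/2 = 99300 km.
At periapsis, r = 62600 km.
Vis-viva: v = √[μ(2/r − 1/a_t)] = √[4.567×10^6 × (2/62600 − 1/99300)] = 9.996 km/s.

v = 10.0 km/s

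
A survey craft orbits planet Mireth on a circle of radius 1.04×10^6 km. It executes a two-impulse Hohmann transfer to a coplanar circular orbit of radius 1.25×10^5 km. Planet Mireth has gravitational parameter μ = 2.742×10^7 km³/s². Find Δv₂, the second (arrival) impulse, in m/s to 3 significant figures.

Δv₂ = 4980 m/s

The Hohmann ellipse has a_t = (r₁ + r₂)/2 = 5.825×10^5 km.
On the circular orbit at r = 1.250×10^5 km, v_c = √(μ/r) = 14.811 km/s.
Transfer-orbit speed at the same r (vis-viva, a = a_t): v_t = √[μ(2/r − 1/a_t)] = 19.790 km/s.
Δv₂ = |v_t − v_c| = |19.790 − 14.811| = 4.979 km/s.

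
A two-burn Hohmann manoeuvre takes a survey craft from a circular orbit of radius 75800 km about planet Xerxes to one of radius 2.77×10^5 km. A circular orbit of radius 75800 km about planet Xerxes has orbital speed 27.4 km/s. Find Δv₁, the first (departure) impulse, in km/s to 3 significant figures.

From the circular-orbit relation v² = μ/r at r = 75800 km: μ = v²r = (27.4)² × 75800 = 5.69076×10^7 km³/s².
Transfer-ellipse semi-major axis a_t = (r₁ + r₂)/2 = (75800 + 2.770×10^5)/2 = 1.764×10^5 km.
On the circular orbit at r = 75800 km, v_c = √(μ/r) = 27.400 km/s.
Transfer-orbit speed at the same r (vis-viva, a = a_t): v_t = √[μ(2/r − 1/a_t)] = 34.335 km/s.
Δv₁ = |v_t − v_c| = |34.335 − 27.400| = 6.935 km/s.

Δv₁ = 6.94 km/s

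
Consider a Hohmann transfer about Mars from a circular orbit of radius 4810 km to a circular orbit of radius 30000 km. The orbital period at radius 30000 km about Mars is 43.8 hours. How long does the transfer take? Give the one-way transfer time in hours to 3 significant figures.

From Kepler's third law T² = 4π²r³/μ at r = 30000 km, T = 43.8 hours = 43.8 × 3600 s = 1.5768×10^5 s: μ = 4π²r³/T² = 42871.7 km³/s².
The Hohmann ellipse has a_t = (r₁ + r₂)/2 = 17405 km.
By Kepler's third law the transfer-orbit period is T = 2π√(a_t³/μ), so t = T/2 = 34840 s.
Converting: 34840 s ÷ 3600 s/hour = 9.68 hours.

t = 9.68 hours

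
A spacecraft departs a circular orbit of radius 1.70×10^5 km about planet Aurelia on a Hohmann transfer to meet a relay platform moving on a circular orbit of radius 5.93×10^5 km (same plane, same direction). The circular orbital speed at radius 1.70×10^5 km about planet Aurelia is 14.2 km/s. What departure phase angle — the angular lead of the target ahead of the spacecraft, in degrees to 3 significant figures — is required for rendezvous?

φ = 87.1°

From the circular-orbit relation v² = μ/r at r = 1.70×10^5 km: μ = v²r = (14.2)² × 1.70×10^5 = 3.42788×10^7 km³/s².
The Hohmann ellipse has a_t = (r₁ + r₂)/2 = 3.815×10^5 km.
The half-period of the transfer ellipse is t = π√(a_t³/μ) = 1.2644×10^5 s.
Target angular speed ω₂ = √(μ/r₂³) = 1.2821×10^-5 rad/s.
Angle swept by the target during transfer: ω₂·t = 1.621 rad = 92.88°.
The spacecraft traverses 180° on the transfer ellipse, so the target must lead by 180° − 92.88° = 87.1°.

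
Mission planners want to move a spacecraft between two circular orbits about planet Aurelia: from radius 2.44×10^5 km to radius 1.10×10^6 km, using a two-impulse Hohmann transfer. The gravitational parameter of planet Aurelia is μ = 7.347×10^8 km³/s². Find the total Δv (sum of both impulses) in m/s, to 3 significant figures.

Δv = 25600 m/s

Semi-major axis of the transfer orbit: a_t = (2.440×10^5 + 1.100×10^6)/2 = 6.720×10^5 km.
At r₁ the circular-orbit speed is v₁ = √(μ/r₁) = 54.873 km/s.
Transfer-orbit speed at r₁ (vis-viva): v_p = √[μ(2/r₁ − 1/a_t)] = 70.206 km/s.
First burn Δv₁ = |v_p − v₁| = 15.33 km/s.
At r₂, v₂ = √(μ/r₂) = 25.84 km/s.
Transfer-orbit speed at r₂: v_a = √[μ(2/r₂ − 1/a_t)] = 15.57 km/s.
Second burn Δv₂ = |v₂ − v_a| = 10.27 km/s.
Total Δv = Δv₁ + Δv₂ = 25.60 km/s.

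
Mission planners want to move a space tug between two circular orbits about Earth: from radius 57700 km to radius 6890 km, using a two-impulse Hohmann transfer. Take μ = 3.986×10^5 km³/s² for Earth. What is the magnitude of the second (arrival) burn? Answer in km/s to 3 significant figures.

The Hohmann ellipse has a_t = (r₁ + r₂)/2 = 32295 km.
On the circular orbit at r = 6890 km, v_c = √(μ/r) = 7.6060 km/s.
Vis-viva on the transfer ellipse at r = 6890 km gives v_t = √[μ(2/r − 1/a_t)] = 10.167 km/s.
Δv₂ = |v_t − v_c| = |10.167 − 7.6060| = 2.561 km/s.

Δv₂ = 2.56 km/s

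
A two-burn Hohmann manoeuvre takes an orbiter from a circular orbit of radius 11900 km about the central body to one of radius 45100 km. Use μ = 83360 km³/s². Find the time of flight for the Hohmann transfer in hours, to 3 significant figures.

Transfer-ellipse semi-major axis a_t = (r₁ + r₂)/2 = (11900 + 45100)/2 = 28500 km.
Transfer time t = π√(a_t³/μ) = π√((28500)³ / 83360) = 52350 s.
Converting: 52350 s ÷ 3600 s/hour = 14.5 hours.

t = 14.5 hours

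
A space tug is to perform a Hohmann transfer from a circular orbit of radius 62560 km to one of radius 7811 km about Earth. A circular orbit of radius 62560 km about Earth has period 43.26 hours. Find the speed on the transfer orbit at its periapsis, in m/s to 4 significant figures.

From Kepler's third law T² = 4π²r³/μ at r = 62560 km, T = 43.26 hours = 43.26 × 3600 s = 1.55736×10^5 s: μ = 4π²r³/T² = 3.98540×10^5 km³/s².
The Hohmann ellipse has a_t = (r₁ + r₂)/2 = 35185.5 km.
At periapsis, r = 7811 km.
Vis-viva: v = √[μ(2/r − 1/a_t)] = √[3.98540×10^5 × (2/7811 − 1/35185.5)] = 9.525 km/s.

v = 9525 m/s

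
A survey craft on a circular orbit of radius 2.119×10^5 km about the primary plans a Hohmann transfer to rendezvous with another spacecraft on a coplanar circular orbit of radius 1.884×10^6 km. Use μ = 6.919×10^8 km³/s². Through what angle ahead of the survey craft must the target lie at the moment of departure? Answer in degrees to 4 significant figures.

Transfer-ellipse semi-major axis a_t = (r₁ + r₂)/2 = (2.119×10^5 + 1.884×10^6)/2 = 1.04795×10^6 km.
The half-period of the transfer ellipse is t = π√(a_t³/μ) = 1.2813×10^5 s.
Target angular speed ω₂ = √(μ/r₂³) = 1.0172×10^-5 rad/s.
Angle swept by the target during transfer: ω₂·t = 1.3033 rad = 74.67°.
Arrival is 180° from departure on the ellipse, so φ = 180° − 74.67° = 105.3°.

φ = 105.3°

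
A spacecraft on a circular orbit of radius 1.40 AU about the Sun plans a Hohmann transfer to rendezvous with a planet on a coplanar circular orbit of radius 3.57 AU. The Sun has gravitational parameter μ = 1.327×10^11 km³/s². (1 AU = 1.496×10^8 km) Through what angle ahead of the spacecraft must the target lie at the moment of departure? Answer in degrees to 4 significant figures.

In km: r₁ = 1.40 × 1.496×10^8 = 2.0944×10^8 km; r₂ = 3.57 × 1.496×10^8 = 5.34072×10^8 km.
Semi-major axis of the transfer orbit: a_t = (2.0944×10^8 + 5.34072×10^8)/2 = 3.71756×10^8 km.
The half-period of the transfer ellipse is t = π√(a_t³/μ) = 6.18161×10^7 s.
Target angular speed ω₂ = √(μ/r₂³) = 2.95145×10^-8 rad/s.
Angle swept by the target during transfer: ω₂·t = 1.82447 rad = 104.53°.
The spacecraft traverses 180° on the transfer ellipse, so the target must lead by 180° − 104.53° = 75.47°.

φ = 75.47°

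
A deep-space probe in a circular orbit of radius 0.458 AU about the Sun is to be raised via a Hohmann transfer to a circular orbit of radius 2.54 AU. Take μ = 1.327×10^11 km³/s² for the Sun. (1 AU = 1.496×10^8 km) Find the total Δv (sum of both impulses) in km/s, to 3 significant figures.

In km: r₁ = 0.458 × 1.496×10^8 = 6.85168×10^7 km; r₂ = 2.54 × 1.496×10^8 = 3.79984×10^8 km.
Transfer-ellipse semi-major axis a_t = (r₁ + r₂)/2 = (6.85168×10^7 + 3.79984×10^8)/2 = 2.242504×10^8 km.
At r₁ the circular-orbit speed is v₁ = √(μ/r₁) = 44.01 km/s.
Transfer-orbit speed at r₁ (v² = μ(2/r − 1/a)): v_p = √[μ(2/r₁ − 1/a_t)] = 57.29 km/s.
First burn Δv₁ = |v_p − v₁| = 13.28 km/s.
Circular speed at r₂: v₂ = √(μ/r₂) = 18.688 km/s.
Transfer-orbit speed at r₂: v_a = √[μ(2/r₂ − 1/a_t)] = 10.330 km/s.
Second burn Δv₂ = |v₂ − v_a| = 8.358 km/s.
Δv = Δv₁ + Δv₂ = 13.28 + 8.358 = 21.64 km/s.

Δv = 21.6 km/s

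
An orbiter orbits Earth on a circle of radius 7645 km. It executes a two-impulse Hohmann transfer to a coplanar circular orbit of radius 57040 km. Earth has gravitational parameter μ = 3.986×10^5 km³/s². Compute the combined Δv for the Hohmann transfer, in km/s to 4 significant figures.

The Hohmann ellipse has a_t = (r₁ + r₂)/2 = 32342.5 km.
At r₁ the circular-orbit speed is v₁ = √(μ/r₁) = 7.220710 km/s.
On the transfer ellipse at r₁, v² = μ(2/r − 1/a) gives v_p = √[μ(2/r₁ − 1/a_t)] = 9.589211 km/s.
First burn Δv₁ = |v_p − v₁| = 2.369 km/s.
Circular speed at r₂: v₂ = √(μ/r₂) = 2.643 km/s.
Transfer-orbit speed at r₂: v_a = √[μ(2/r₂ − 1/a_t)] = 1.285 km/s.
Second burn Δv₂ = |v₂ − v_a| = 1.358 km/s.
Total Δv = Δv₁ + Δv₂ = 3.727 km/s.

Δv = 3.727 km/s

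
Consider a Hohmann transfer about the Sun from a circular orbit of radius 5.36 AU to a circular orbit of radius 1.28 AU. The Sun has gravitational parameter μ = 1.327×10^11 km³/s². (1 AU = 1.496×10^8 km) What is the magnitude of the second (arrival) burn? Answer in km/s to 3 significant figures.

Δv₂ = 7.12 km/s

In km: r₁ = 5.36 × 1.496×10^8 = 8.01856×10^8 km; r₂ = 1.28 × 1.496×10^8 = 1.91488×10^8 km.
Semi-major axis of the transfer orbit: a_t = (8.01856×10^8 + 1.91488×10^8)/2 = 4.96672×10^8 km.
Circular speed at r = 1.91488×10^8 km: v_c = √(μ/r) = 26.325 km/s.
Transfer-orbit speed at the same r (vis-viva, a = a_t): v_t = √[μ(2/r − 1/a_t)] = 33.449 km/s.
Δv₂ = |v_t − v_c| = |33.449 − 26.325| = 7.124 km/s.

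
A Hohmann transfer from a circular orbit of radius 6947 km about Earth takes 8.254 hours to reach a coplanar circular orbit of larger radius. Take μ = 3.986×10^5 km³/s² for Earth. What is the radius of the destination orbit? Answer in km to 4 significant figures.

r₂ = 58880 km

Transfer time t = 8.254 hours = 29714.4 s, and t = π√(a_t³/μ).
So a_t = (μ t²/π²)^(1/3) = (3.986×10^5 × (29714.4)² / π²)^(1/3) = 32915 km.
Since a_t = (r₁ + r₂)/2, r₂ = 2a_t − r₁ = 2×32915 − 6947 = 58883 km.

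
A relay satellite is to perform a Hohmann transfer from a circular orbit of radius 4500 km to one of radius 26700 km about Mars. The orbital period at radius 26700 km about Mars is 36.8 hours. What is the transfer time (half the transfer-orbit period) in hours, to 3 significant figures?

From Kepler's third law T² = 4π²r³/μ at r = 26700 km, T = 36.8 hours = 36.8 × 3600 s = 1.3248×10^5 s: μ = 4π²r³/T² = 42814.7 km³/s².
The Hohmann ellipse has a_t = (r₁ + r₂)/2 = 15600 km.
Half the transfer-orbit period gives t = π√(a_t³/μ) = 29580 s.
Converting: 29580 s ÷ 3600 s/hour = 8.22 hours.

t = 8.22 hours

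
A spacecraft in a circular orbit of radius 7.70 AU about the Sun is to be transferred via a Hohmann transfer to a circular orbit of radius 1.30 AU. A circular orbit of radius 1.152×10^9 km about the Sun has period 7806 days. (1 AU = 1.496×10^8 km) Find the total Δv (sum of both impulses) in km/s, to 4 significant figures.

Δv = 13.01 km/s

From Kepler's third law T² = 4π²r³/μ at r = 1.152×10^9 km, T = 7806 days = 7806 × 86400 s = 6.744384×10^8 s: μ = 4π²r³/T² = 1.32688×10^11 km³/s².
In km: r₁ = 7.70 × 1.496×10^8 = 1.15192×10^9 km; r₂ = 1.30 × 1.496×10^8 = 1.9448×10^8 km.
The Hohmann ellipse has a_t = (r₁ + r₂)/2 = 6.732×10^8 km.
Circular speed at r₁: v₁ = √(μ/r₁) = √(1.32688×10^11/1.15192×10^9) = 10.733 km/s.
Transfer-orbit speed at r₁ (vis-viva): v_a = √[μ(2/r₁ − 1/a_t)] = 5.7686 km/s.
First burn Δv₁ = |v_a − v₁| = 4.964 km/s.
Circular speed at r₂: v₂ = √(μ/r₂) = 26.120 km/s.
Transfer-orbit speed at r₂: v_p = √[μ(2/r₂ − 1/a_t)] = 34.168 km/s.
Second burn Δv₂ = |v₂ − v_p| = 8.048 km/s.
Δv = Δv₁ + Δv₂ = 4.964 + 8.048 = 13.01 km/s.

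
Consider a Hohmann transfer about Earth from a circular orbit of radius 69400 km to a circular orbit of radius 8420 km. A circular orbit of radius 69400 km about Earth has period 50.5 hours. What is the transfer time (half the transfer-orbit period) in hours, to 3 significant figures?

t = 10.6 hours

From Kepler's third law T² = 4π²r³/μ at r = 69400 km, T = 50.5 hours = 50.5 × 3600 s = 1.818×10^5 s: μ = 4π²r³/T² = 3.99255×10^5 km³/s².
The Hohmann ellipse has a_t = (r₁ + r₂)/2 = 38910 km.
Half the transfer-orbit period gives t = π√(a_t³/μ) = 38160 s.
Converting: 38160 s ÷ 3600 s/hour = 10.6 hours.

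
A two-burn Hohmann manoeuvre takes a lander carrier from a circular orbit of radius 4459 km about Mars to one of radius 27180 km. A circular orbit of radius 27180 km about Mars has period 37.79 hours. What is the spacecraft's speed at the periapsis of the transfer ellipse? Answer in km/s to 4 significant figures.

v = 4.062 km/s

From Kepler's third law T² = 4π²r³/μ at r = 27180 km, T = 37.79 hours = 37.79 × 3600 s = 1.36044×10^5 s: μ = 4π²r³/T² = 42830.1 km³/s².
The Hohmann ellipse has a_t = (r₁ + r₂)/2 = 15819.5 km.
At periapsis, r = 4459 km.
Applying v² = μ(2/r − 1/a_t): v = 4.062 km/s.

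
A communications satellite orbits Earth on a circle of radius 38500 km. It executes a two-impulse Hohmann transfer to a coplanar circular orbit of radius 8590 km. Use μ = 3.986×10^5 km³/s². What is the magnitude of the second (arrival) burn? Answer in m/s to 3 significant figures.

The Hohmann ellipse has a_t = (r₁ + r₂)/2 = 23545 km.
Circular speed at r = 8590 km: v_c = √(μ/r) = 6.812 km/s.
Transfer-orbit speed at the same r (vis-viva, a = a_t): v_t = √[μ(2/r − 1/a_t)] = 8.711 km/s.
Δv₂ = |v_t − v_c| = |8.711 − 6.812| = 1.899 km/s.

Δv₂ = 1900 m/s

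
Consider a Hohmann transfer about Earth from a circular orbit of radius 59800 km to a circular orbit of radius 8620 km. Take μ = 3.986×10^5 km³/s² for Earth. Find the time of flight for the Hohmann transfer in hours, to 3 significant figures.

Transfer-ellipse semi-major axis a_t = (r₁ + r₂)/2 = (59800 + 8620)/2 = 34210 km.
By Kepler's third law the transfer-orbit period is T = 2π√(a_t³/μ), so t = T/2 = 31490 s.
Converting: 31490 s ÷ 3600 s/hour = 8.75 hours.

t = 8.75 hours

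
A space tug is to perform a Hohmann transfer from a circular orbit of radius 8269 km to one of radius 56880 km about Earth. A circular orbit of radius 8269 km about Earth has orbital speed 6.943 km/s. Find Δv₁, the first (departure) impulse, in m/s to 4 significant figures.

Δv₁ = 2232 m/s

From the circular-orbit relation v² = μ/r at r = 8269 km: μ = v²r = (6.943)² × 8269 = 3.98609×10^5 km³/s².
Semi-major axis of the transfer orbit: a_t = (8269 + 56880)/2 = 32574.5 km.
On the circular orbit at r = 8269 km, v_c = √(μ/r) = 6.943 km/s.
Transfer-orbit speed at the same r (vis-viva, a = a_t): v_t = √[μ(2/r − 1/a_t)] = 9.175 km/s.
Δv₁ = |v_t − v_c| = |9.175 − 6.943| = 2.232 km/s.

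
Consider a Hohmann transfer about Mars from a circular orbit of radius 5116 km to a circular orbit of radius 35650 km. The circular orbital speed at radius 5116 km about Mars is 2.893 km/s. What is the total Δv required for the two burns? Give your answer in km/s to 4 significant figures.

Δv = 1.480 km/s

From the circular-orbit relation v² = μ/r at r = 5116 km: μ = v²r = (2.893)² × 5116 = 42818.1 km³/s².
Semi-major axis of the transfer orbit: a_t = (5116 + 35650)/2 = 20383 km.
Circular speed at r₁: v₁ = √(μ/r₁) = √(42818.1/5116) = 2.893 km/s.
On the transfer ellipse at r₁, vis-viva gives v_p = √[μ(2/r₁ − 1/a_t)] = 3.826 km/s.
First burn Δv₁ = |v_p − v₁| = 0.9330 km/s.
Circular speed at r₂: v₂ = √(μ/r₂) = 1.096 km/s.
Transfer-orbit speed at r₂: v_a = √[μ(2/r₂ − 1/a_t)] = 0.5491 km/s.
Second burn Δv₂ = |v₂ − v_a| = 0.5469 km/s.
Total Δv = Δv₁ + Δv₂ = 1.480 km/s.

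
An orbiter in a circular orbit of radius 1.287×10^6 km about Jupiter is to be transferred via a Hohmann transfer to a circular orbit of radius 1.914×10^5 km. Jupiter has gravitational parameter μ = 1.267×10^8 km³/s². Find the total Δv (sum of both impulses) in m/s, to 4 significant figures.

Transfer-ellipse semi-major axis a_t = (r₁ + r₂)/2 = (1.287×10^6 + 1.914×10^5)/2 = 7.392×10^5 km.
Circular speed at r₁: v₁ = √(μ/r₁) = √(1.267×10^8/1.287×10^6) = 9.922 km/s.
Transfer-orbit speed at r₁ (vis-viva equation): v_a = √[μ(2/r₁ − 1/a_t)] = 5.049 km/s.
First burn Δv₁ = |v_a − v₁| = 4.873 km/s.
At r₂, v₂ = √(μ/r₂) = 25.73 km/s.
Transfer-orbit speed at r₂: v_p = √[μ(2/r₂ − 1/a_t)] = 33.95 km/s.
Second burn Δv₂ = |v₂ − v_p| = 8.220 km/s.
Total Δv = Δv₁ + Δv₂ = 13.09 km/s.

Δv = 13090 m/s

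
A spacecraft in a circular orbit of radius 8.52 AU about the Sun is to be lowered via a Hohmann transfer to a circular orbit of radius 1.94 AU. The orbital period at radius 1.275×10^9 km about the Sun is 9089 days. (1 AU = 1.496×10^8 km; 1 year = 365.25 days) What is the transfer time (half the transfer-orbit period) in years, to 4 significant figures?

t = 5.981 years

From Kepler's third law T² = 4π²r³/μ at r = 1.275×10^9 km, T = 9089 days = 9089 × 86400 s = 7.852896×10^8 s: μ = 4π²r³/T² = 1.32688×10^11 km³/s².
In km: r₁ = 8.52 × 1.496×10^8 = 1.274592×10^9 km; r₂ = 1.94 × 1.496×10^8 = 2.90224×10^8 km.
The Hohmann ellipse has a_t = (r₁ + r₂)/2 = 7.82408×10^8 km.
By Kepler's third law the transfer-orbit period is T = 2π√(a_t³/μ), so t = T/2 = 1.8875×10^8 s.
Converting: 1.8875×10^8 s ÷ 3.15576×10^7 s/year (365.25 × 86400) = 5.981 years.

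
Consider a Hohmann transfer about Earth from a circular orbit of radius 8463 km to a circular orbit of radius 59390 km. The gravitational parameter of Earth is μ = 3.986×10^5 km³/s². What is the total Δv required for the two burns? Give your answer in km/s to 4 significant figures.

Δv = 3.514 km/s

Transfer-ellipse semi-major axis a_t = (r₁ + r₂)/2 = (8463 + 59390)/2 = 33926.5 km.
At r₁ the circular-orbit speed is v₁ = √(μ/r₁) = 6.863 km/s.
Transfer-orbit speed at r₁ (vis-viva equation): v_p = √[μ(2/r₁ − 1/a_t)] = 9.080 km/s.
First burn Δv₁ = |v_p − v₁| = 2.217 km/s.
At r₂, v₂ = √(μ/r₂) = 2.591 km/s.
Transfer-orbit speed at r₂: v_a = √[μ(2/r₂ − 1/a_t)] = 1.294 km/s.
Second burn Δv₂ = |v₂ − v_a| = 1.297 km/s.
Δv = Δv₁ + Δv₂ = 2.217 + 1.297 = 3.514 km/s.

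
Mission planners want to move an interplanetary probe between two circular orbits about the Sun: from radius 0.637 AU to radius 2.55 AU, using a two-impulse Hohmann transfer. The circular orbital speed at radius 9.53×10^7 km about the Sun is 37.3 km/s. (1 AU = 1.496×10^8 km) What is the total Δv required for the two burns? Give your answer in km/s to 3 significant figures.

Δv = 16.7 km/s

From the circular-orbit relation v² = μ/r at r = 9.53×10^7 km: μ = v²r = (37.3)² × 9.53×10^7 = 1.32590×10^11 km³/s².
In km: r₁ = 0.637 × 1.496×10^8 = 9.52952×10^7 km; r₂ = 2.55 × 1.496×10^8 = 3.8148×10^8 km.
Transfer-ellipse semi-major axis a_t = (r₁ + r₂)/2 = (9.52952×10^7 + 3.8148×10^8)/2 = 2.383876×10^8 km.
Circular speed at r₁: v₁ = √(μ/r₁) = √(1.32590×10^11/9.52952×10^7) = 37.301 km/s.
Transfer-orbit speed at r₁ (v² = μ(2/r − 1/a)): v_p = √[μ(2/r₁ − 1/a_t)] = 47.186 km/s.
First burn Δv₁ = |v_p − v₁| = 9.885 km/s.
At r₂, v₂ = √(μ/r₂) = 18.643 km/s.
Transfer-orbit speed at r₂: v_a = √[μ(2/r₂ − 1/a_t)] = 11.787 km/s.
Second burn Δv₂ = |v₂ − v_a| = 6.856 km/s.
Total Δv = Δv₁ + Δv₂ = 16.74 km/s.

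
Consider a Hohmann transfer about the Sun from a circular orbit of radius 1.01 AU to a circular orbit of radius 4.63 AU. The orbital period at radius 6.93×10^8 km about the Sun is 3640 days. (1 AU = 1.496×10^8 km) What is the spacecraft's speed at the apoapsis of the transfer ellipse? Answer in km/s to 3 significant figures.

From Kepler's third law T² = 4π²r³/μ at r = 6.93×10^8 km, T = 3640 days = 3640 × 86400 s = 3.14496×10^8 s: μ = 4π²r³/T² = 1.32840×10^11 km³/s².
In km: r₁ = 1.01 × 1.496×10^8 = 1.51096×10^8 km; r₂ = 4.63 × 1.496×10^8 = 6.92648×10^8 km.
The Hohmann ellipse has a_t = (r₁ + r₂)/2 = 4.21872×10^8 km.
At apoapsis, r = 6.92648×10^8 km.
Vis-viva: v = √[μ(2/r − 1/a_t)] = √[1.32840×10^11 × (2/6.92648×10^8 − 1/4.21872×10^8)] = 8.288 km/s.

v = 8.29 km/s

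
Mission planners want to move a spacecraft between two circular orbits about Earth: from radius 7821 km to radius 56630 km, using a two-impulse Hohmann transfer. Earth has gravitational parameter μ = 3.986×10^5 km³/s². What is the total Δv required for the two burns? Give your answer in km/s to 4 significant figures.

Transfer-ellipse semi-major axis a_t = (r₁ + r₂)/2 = (7821 + 56630)/2 = 32225.5 km.
At r₁ the circular-orbit speed is v₁ = √(μ/r₁) = 7.139 km/s.
On the transfer ellipse at r₁, vis-viva gives v_p = √[μ(2/r₁ − 1/a_t)] = 9.464 km/s.
First burn Δv₁ = |v_p − v₁| = 2.325 km/s.
Circular speed at r₂: v₂ = √(μ/r₂) = 2.653 km/s.
Transfer-orbit speed at r₂: v_a = √[μ(2/r₂ − 1/a_t)] = 1.307 km/s.
Second burn Δv₂ = |v₂ − v_a| = 1.346 km/s.
Δv = Δv₁ + Δv₂ = 2.325 + 1.346 = 3.671 km/s.

Δv = 3.671 km/s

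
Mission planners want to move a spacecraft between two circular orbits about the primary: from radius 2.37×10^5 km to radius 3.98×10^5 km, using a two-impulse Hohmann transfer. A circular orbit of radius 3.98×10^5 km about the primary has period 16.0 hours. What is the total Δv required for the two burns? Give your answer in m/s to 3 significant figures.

From Kepler's third law T² = 4π²r³/μ at r = 3.98×10^5 km, T = 16.0 hours = 16.0 × 3600 s = 57600 s: μ = 4π²r³/T² = 7.50177×10^8 km³/s².
The Hohmann ellipse has a_t = (r₁ + r₂)/2 = 3.175×10^5 km.
Circular speed at r₁: v₁ = √(μ/r₁) = √(7.50177×10^8/2.370×10^5) = 56.26105 km/s.
Transfer-orbit speed at r₁ (vis-viva equation): v_p = √[μ(2/r₁ − 1/a_t)] = 62.99085 km/s.
First burn Δv₁ = |v_p − v₁| = 6.7298 km/s.
Circular speed at r₂: v₂ = √(μ/r₂) = 43.41507 km/s.
Transfer-orbit speed at r₂: v_a = √[μ(2/r₂ − 1/a_t)] = 37.50963 km/s.
Second burn Δv₂ = |v₂ − v_a| = 5.9054 km/s.
Total Δv = Δv₁ + Δv₂ = 12.64 km/s.

Δv = 12600 m/s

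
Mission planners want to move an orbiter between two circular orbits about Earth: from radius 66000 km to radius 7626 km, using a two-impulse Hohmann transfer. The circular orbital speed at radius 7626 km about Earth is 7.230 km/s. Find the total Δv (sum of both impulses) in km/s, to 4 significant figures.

Δv = 3.790 km/s

From the circular-orbit relation v² = μ/r at r = 7626 km: μ = v²r = (7.230)² × 7626 = 3.98633×10^5 km³/s².
The Hohmann ellipse has a_t = (r₁ + r₂)/2 = 36813 km.
Circular speed at r₁: v₁ = √(μ/r₁) = √(3.98633×10^5/66000) = 2.458 km/s.
Transfer-orbit speed at r₁ (vis-viva equation): v_a = √[μ(2/r₁ − 1/a_t)] = 1.119 km/s.
First burn Δv₁ = |v_a − v₁| = 1.339 km/s.
At r₂, v₂ = √(μ/r₂) = 7.230 km/s.
Transfer-orbit speed at r₂: v_p = √[μ(2/r₂ − 1/a_t)] = 9.681 km/s.
Second burn Δv₂ = |v₂ − v_p| = 2.451 km/s.
Total Δv = Δv₁ + Δv₂ = 3.790 km/s.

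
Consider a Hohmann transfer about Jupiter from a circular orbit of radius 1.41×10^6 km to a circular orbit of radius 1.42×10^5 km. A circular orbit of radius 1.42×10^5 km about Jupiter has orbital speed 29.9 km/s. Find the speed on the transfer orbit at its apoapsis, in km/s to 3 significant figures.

From the circular-orbit relation v² = μ/r at r = 1.42×10^5 km: μ = v²r = (29.9)² × 1.42×10^5 = 1.26949×10^8 km³/s².
The Hohmann ellipse has a_t = (r₁ + r₂)/2 = 7.760×10^5 km.
At apoapsis, r = 1.410×10^6 km.
Vis-viva: v = √[μ(2/r − 1/a_t)] = √[1.26949×10^8 × (2/1.410×10^6 − 1/7.760×10^5)] = 4.059 km/s.

v = 4.06 km/s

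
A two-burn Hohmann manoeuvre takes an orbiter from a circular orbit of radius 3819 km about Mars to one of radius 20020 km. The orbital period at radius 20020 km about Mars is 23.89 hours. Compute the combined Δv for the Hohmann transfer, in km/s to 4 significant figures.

From Kepler's third law T² = 4π²r³/μ at r = 20020 km, T = 23.89 hours = 23.89 × 3600 s = 86004 s: μ = 4π²r³/T² = 42826.7 km³/s².
Semi-major axis of the transfer orbit: a_t = (3819 + 20020)/2 = 11919.5 km.
At r₁ the circular-orbit speed is v₁ = √(μ/r₁) = 3.34875 km/s.
On the transfer ellipse at r₁, vis-viva equation gives v_p = √[μ(2/r₁ − 1/a_t)] = 4.33996 km/s.
First burn Δv₁ = |v_p − v₁| = 0.9912 km/s.
At r₂, v₂ = √(μ/r₂) = 1.4626 km/s.
Transfer-orbit speed at r₂: v_a = √[μ(2/r₂ − 1/a_t)] = 0.82789 km/s.
Second burn Δv₂ = |v₂ − v_a| = 0.6347 km/s.
Total Δv = Δv₁ + Δv₂ = 1.626 km/s.

Δv = 1.626 km/s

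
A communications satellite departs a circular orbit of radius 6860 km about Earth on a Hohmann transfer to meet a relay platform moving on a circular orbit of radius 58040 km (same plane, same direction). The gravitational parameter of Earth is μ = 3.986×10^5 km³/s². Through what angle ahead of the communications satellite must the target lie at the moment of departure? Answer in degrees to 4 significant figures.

φ = 104.8°

The Hohmann ellipse has a_t = (r₁ + r₂)/2 = 32450 km.
Transfer time t = π√(a_t³/μ) = 29087.3 s.
Target angular speed ω₂ = √(μ/r₂³) = 4.51521×10^-5 rad/s.
Angle swept by the target during transfer: ω₂·t = 1.31335 rad = 75.249°.
Arrival is 180° from departure on the ellipse, so φ = 180° − 75.249° = 104.8°.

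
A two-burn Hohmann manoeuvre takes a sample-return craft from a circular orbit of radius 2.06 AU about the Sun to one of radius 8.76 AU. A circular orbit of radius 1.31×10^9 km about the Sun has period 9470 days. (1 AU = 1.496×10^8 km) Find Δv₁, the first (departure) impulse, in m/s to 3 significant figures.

From Kepler's third law T² = 4π²r³/μ at r = 1.31×10^9 km, T = 9470 days = 9470 × 86400 s = 8.18208×10^8 s: μ = 4π²r³/T² = 1.32570×10^11 km³/s².
In km: r₁ = 2.06 × 1.496×10^8 = 3.08176×10^8 km; r₂ = 8.76 × 1.496×10^8 = 1.310496×10^9 km.
Semi-major axis of the transfer orbit: a_t = (3.08176×10^8 + 1.310496×10^9)/2 = 8.09336×10^8 km.
Circular speed at r = 3.08176×10^8 km: v_c = √(μ/r) = 20.7407 km/s.
Transfer-orbit speed at the same r (vis-viva, a = a_t): v_t = √[μ(2/r − 1/a_t)] = 26.3923 km/s.
Δv₁ = |v_t − v_c| = |26.3923 − 20.7407| = 5.652 km/s.

Δv₁ = 5650 m/s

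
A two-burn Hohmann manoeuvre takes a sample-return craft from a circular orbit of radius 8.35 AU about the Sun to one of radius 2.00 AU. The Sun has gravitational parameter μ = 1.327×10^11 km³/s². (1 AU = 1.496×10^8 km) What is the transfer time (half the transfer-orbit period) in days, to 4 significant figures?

t = 2150 days

In km: r₁ = 8.35 × 1.496×10^8 = 1.24916×10^9 km; r₂ = 2.00 × 1.496×10^8 = 2.992×10^8 km.
The Hohmann ellipse has a_t = (r₁ + r₂)/2 = 7.7418×10^8 km.
Transfer time t = π√(a_t³/μ) = π√((7.7418×10^8)³ / 1.327×10^11) = 1.858×10^8 s.
Converting: 1.858×10^8 s ÷ 86400 s/day = 2150 days.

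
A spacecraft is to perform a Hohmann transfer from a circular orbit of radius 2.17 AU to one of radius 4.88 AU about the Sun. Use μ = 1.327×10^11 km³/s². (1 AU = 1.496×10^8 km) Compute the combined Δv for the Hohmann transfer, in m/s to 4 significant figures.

In km: r₁ = 2.17 × 1.496×10^8 = 3.24632×10^8 km; r₂ = 4.88 × 1.496×10^8 = 7.30048×10^8 km.
Semi-major axis of the transfer orbit: a_t = (3.24632×10^8 + 7.30048×10^8)/2 = 5.2734×10^8 km.
Circular speed at r₁: v₁ = √(μ/r₁) = √(1.327×10^11/3.24632×10^8) = 20.218 km/s.
On the transfer ellipse at r₁, vis-viva gives v_p = √[μ(2/r₁ − 1/a_t)] = 23.789 km/s.
First burn Δv₁ = |v_p − v₁| = 3.571 km/s.
Circular speed at r₂: v₂ = √(μ/r₂) = 13.482 km/s.
Transfer-orbit speed at r₂: v_a = √[μ(2/r₂ − 1/a_t)] = 10.578 km/s.
Second burn Δv₂ = |v₂ − v_a| = 2.904 km/s.
Total Δv = Δv₁ + Δv₂ = 6.475 km/s.

Δv = 6475 m/s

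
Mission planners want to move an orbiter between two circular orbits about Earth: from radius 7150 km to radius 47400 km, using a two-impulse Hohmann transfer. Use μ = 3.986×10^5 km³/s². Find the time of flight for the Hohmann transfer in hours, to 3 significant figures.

t = 6.23 hours

Transfer-ellipse semi-major axis a_t = (r₁ + r₂)/2 = (7150 + 47400)/2 = 27275 km.
Half the transfer-orbit period gives t = π√(a_t³/μ) = 22414 s.
Converting: 22414 s ÷ 3600 s/hour = 6.23 hours.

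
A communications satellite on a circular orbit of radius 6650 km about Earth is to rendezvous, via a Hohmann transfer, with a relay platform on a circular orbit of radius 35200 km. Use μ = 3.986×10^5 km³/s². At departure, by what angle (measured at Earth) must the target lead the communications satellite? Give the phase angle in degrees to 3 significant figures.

The Hohmann ellipse has a_t = (r₁ + r₂)/2 = 20925 km.
The half-period of the transfer ellipse is t = π√(a_t³/μ) = 15062 s.
Target angular speed ω₂ = √(μ/r₂³) = 9.5599×10^-5 rad/s.
Angle swept by the target during transfer: ω₂·t = 1.4399 rad = 82.50°.
The communications satellite traverses 180° on the transfer ellipse, so the target must lead by 180° − 82.50° = 97.5°.

φ = 97.5°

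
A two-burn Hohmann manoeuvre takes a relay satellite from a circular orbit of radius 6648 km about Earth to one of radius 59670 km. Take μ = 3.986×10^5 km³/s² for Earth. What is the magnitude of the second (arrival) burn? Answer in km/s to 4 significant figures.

Δv₂ = 1.427 km/s

The Hohmann ellipse has a_t = (r₁ + r₂)/2 = 33159 km.
On the circular orbit at r = 59670 km, v_c = √(μ/r) = 2.5846 km/s.
Vis-viva on the transfer ellipse at r = 59670 km gives v_t = √[μ(2/r − 1/a_t)] = 1.1573 km/s.
Δv₂ = |v_t − v_c| = |1.1573 − 2.5846| = 1.427 km/s.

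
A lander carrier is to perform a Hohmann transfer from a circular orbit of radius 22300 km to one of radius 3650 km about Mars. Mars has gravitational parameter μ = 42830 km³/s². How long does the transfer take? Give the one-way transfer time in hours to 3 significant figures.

Transfer-ellipse semi-major axis a_t = (r₁ + r₂)/2 = (22300 + 3650)/2 = 12975 km.
Half the transfer-orbit period gives t = π√(a_t³/μ) = 22440 s.
Converting: 22440 s ÷ 3600 s/hour = 6.23 hours.

t = 6.23 hours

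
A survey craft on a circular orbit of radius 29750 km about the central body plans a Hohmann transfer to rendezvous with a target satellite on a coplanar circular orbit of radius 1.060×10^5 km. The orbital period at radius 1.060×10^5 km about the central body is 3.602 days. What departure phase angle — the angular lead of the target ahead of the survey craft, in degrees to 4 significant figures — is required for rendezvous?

φ = 87.77°

From Kepler's third law T² = 4π²r³/μ at r = 1.060×10^5 km, T = 3.602 days = 3.602 × 86400 s = 3.112128×10^5 s: μ = 4π²r³/T² = 4.85470×10^5 km³/s².
Transfer-ellipse semi-major axis a_t = (r₁ + r₂)/2 = (29750 + 1.060×10^5)/2 = 67875 km.
Transfer time t = π√(a_t³/μ) = 79730 s.
Target angular speed ω₂ = √(μ/r₂³) = 2.019×10^-5 rad/s.
Angle swept by the target during transfer: ω₂·t = 1.6097 rad = 92.23°.
The survey craft traverses 180° on the transfer ellipse, so the target must lead by 180° − 92.23° = 87.77°.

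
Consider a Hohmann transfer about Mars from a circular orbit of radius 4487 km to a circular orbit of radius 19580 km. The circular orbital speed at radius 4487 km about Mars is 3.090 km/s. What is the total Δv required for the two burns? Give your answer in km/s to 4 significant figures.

From the circular-orbit relation v² = μ/r at r = 4487 km: μ = v²r = (3.090)² × 4487 = 42842.3 km³/s².
Transfer-ellipse semi-major axis a_t = (r₁ + r₂)/2 = (4487 + 19580)/2 = 12033.5 km.
Circular speed at r₁: v₁ = √(μ/r₁) = √(42842.3/4487) = 3.0900 km/s.
On the transfer ellipse at r₁, vis-viva equation gives v_p = √[μ(2/r₁ − 1/a_t)] = 3.9416 km/s.
First burn Δv₁ = |v_p − v₁| = 0.8516 km/s.
Circular speed at r₂: v₂ = √(μ/r₂) = 1.47921 km/s.
Transfer-orbit speed at r₂: v_a = √[μ(2/r₂ − 1/a_t)] = 0.903259 km/s.
Second burn Δv₂ = |v₂ − v_a| = 0.5760 km/s.
Δv = Δv₁ + Δv₂ = 0.8516 + 0.5760 = 1.428 km/s.

Δv = 1.428 km/s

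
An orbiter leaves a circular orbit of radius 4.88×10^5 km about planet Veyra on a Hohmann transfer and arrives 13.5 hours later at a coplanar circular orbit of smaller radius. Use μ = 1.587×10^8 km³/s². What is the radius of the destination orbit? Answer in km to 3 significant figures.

Transfer time t = 13.5 hours = 48600 s, and t = π√(a_t³/μ).
So a_t = (μ t²/π²)^(1/3) = (1.587×10^8 × (48600)² / π²)^(1/3) = 3.3614×10^5 km.
Since a_t = (r₁ + r₂)/2, r₂ = 2a_t − r₁ = 2×3.3614×10^5 − 4.880×10^5 = 1.8428×10^5 km.

r₂ = 1.84×10^5 km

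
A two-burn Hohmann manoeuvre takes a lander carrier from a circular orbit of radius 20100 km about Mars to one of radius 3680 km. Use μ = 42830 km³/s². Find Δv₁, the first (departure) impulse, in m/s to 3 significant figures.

The Hohmann ellipse has a_t = (r₁ + r₂)/2 = 11890 km.
Circular speed at r = 20100 km: v_c = √(μ/r) = 1.4597 km/s.
Transfer-orbit speed at the same r (vis-viva, a = a_t): v_t = √[μ(2/r − 1/a_t)] = 0.81210 km/s.
Δv₁ = |v_t − v_c| = |0.81210 − 1.4597| = 0.6476 km/s.

Δv₁ = 648 m/s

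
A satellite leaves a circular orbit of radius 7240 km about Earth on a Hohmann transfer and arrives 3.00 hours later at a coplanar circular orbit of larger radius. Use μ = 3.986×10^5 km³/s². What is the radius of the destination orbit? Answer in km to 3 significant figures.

r₂ = 26300 km

Transfer time t = 3.00 hours = 10800 s, and t = π√(a_t³/μ).
So a_t = (μ t²/π²)^(1/3) = (3.986×10^5 × (10800)² / π²)^(1/3) = 16763 km.
Since a_t = (r₁ + r₂)/2, r₂ = 2a_t − r₁ = 2×16763 − 7240 = 26286 km.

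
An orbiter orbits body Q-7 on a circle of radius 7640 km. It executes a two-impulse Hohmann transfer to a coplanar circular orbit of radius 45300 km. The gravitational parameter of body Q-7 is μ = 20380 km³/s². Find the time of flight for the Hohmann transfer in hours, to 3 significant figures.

Transfer-ellipse semi-major axis a_t = (r₁ + r₂)/2 = (7640 + 45300)/2 = 26470 km.
By Kepler's third law the transfer-orbit period is T = 2π√(a_t³/μ), so t = T/2 = 94770 s.
Converting: 94770 s ÷ 3600 s/hour = 26.3 hours.

t = 26.3 hours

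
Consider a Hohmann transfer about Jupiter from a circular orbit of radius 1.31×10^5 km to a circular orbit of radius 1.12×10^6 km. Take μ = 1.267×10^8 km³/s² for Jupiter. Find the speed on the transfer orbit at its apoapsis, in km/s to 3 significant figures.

Semi-major axis of the transfer orbit: a_t = (1.310×10^5 + 1.120×10^6)/2 = 6.255×10^5 km.
At apoapsis, r = 1.120×10^6 km.
Applying v² = μ(2/r − 1/a_t): v = 4.867 km/s.

v = 4.87 km/s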